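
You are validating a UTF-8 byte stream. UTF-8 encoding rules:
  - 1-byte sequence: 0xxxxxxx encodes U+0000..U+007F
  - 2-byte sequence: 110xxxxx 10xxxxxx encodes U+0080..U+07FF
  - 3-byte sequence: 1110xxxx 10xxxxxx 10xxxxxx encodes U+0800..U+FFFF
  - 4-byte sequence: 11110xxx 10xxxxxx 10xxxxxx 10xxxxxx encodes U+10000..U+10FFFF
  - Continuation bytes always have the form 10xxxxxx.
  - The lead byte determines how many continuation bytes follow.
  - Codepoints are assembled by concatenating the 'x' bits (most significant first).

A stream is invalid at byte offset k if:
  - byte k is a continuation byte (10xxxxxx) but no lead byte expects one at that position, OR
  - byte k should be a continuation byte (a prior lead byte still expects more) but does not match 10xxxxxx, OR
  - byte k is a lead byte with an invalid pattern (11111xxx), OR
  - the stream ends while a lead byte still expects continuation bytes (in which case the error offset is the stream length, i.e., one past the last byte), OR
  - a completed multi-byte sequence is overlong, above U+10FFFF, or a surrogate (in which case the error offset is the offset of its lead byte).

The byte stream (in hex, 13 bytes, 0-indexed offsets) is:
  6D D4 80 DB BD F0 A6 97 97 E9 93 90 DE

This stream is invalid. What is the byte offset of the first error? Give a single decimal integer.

Byte[0]=6D: 1-byte ASCII. cp=U+006D
Byte[1]=D4: 2-byte lead, need 1 cont bytes. acc=0x14
Byte[2]=80: continuation. acc=(acc<<6)|0x00=0x500
Completed: cp=U+0500 (starts at byte 1)
Byte[3]=DB: 2-byte lead, need 1 cont bytes. acc=0x1B
Byte[4]=BD: continuation. acc=(acc<<6)|0x3D=0x6FD
Completed: cp=U+06FD (starts at byte 3)
Byte[5]=F0: 4-byte lead, need 3 cont bytes. acc=0x0
Byte[6]=A6: continuation. acc=(acc<<6)|0x26=0x26
Byte[7]=97: continuation. acc=(acc<<6)|0x17=0x997
Byte[8]=97: continuation. acc=(acc<<6)|0x17=0x265D7
Completed: cp=U+265D7 (starts at byte 5)
Byte[9]=E9: 3-byte lead, need 2 cont bytes. acc=0x9
Byte[10]=93: continuation. acc=(acc<<6)|0x13=0x253
Byte[11]=90: continuation. acc=(acc<<6)|0x10=0x94D0
Completed: cp=U+94D0 (starts at byte 9)
Byte[12]=DE: 2-byte lead, need 1 cont bytes. acc=0x1E
Byte[13]: stream ended, expected continuation. INVALID

Answer: 13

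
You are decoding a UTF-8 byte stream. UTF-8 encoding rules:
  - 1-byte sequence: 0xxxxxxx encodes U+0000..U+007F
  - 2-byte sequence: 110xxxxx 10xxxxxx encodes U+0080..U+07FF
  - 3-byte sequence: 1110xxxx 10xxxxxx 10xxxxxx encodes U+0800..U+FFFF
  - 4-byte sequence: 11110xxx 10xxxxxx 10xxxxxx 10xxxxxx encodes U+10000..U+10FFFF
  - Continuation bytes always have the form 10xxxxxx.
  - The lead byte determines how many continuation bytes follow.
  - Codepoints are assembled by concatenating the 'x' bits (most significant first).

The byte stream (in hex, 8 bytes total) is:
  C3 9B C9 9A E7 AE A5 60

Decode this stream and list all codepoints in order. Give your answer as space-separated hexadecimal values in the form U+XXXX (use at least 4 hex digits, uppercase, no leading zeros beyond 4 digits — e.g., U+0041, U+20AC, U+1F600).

Answer: U+00DB U+025A U+7BA5 U+0060

Derivation:
Byte[0]=C3: 2-byte lead, need 1 cont bytes. acc=0x3
Byte[1]=9B: continuation. acc=(acc<<6)|0x1B=0xDB
Completed: cp=U+00DB (starts at byte 0)
Byte[2]=C9: 2-byte lead, need 1 cont bytes. acc=0x9
Byte[3]=9A: continuation. acc=(acc<<6)|0x1A=0x25A
Completed: cp=U+025A (starts at byte 2)
Byte[4]=E7: 3-byte lead, need 2 cont bytes. acc=0x7
Byte[5]=AE: continuation. acc=(acc<<6)|0x2E=0x1EE
Byte[6]=A5: continuation. acc=(acc<<6)|0x25=0x7BA5
Completed: cp=U+7BA5 (starts at byte 4)
Byte[7]=60: 1-byte ASCII. cp=U+0060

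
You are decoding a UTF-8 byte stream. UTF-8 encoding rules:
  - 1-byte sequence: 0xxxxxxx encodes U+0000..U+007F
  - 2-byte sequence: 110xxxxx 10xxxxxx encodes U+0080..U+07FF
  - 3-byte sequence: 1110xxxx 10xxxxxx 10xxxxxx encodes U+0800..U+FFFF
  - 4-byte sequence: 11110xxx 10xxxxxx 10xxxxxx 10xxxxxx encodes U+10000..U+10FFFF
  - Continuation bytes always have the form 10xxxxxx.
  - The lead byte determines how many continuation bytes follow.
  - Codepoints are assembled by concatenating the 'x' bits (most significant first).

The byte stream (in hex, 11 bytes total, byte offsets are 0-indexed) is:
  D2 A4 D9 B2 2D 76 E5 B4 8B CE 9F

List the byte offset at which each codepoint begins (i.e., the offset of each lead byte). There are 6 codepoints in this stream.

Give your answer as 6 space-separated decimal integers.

Answer: 0 2 4 5 6 9

Derivation:
Byte[0]=D2: 2-byte lead, need 1 cont bytes. acc=0x12
Byte[1]=A4: continuation. acc=(acc<<6)|0x24=0x4A4
Completed: cp=U+04A4 (starts at byte 0)
Byte[2]=D9: 2-byte lead, need 1 cont bytes. acc=0x19
Byte[3]=B2: continuation. acc=(acc<<6)|0x32=0x672
Completed: cp=U+0672 (starts at byte 2)
Byte[4]=2D: 1-byte ASCII. cp=U+002D
Byte[5]=76: 1-byte ASCII. cp=U+0076
Byte[6]=E5: 3-byte lead, need 2 cont bytes. acc=0x5
Byte[7]=B4: continuation. acc=(acc<<6)|0x34=0x174
Byte[8]=8B: continuation. acc=(acc<<6)|0x0B=0x5D0B
Completed: cp=U+5D0B (starts at byte 6)
Byte[9]=CE: 2-byte lead, need 1 cont bytes. acc=0xE
Byte[10]=9F: continuation. acc=(acc<<6)|0x1F=0x39F
Completed: cp=U+039F (starts at byte 9)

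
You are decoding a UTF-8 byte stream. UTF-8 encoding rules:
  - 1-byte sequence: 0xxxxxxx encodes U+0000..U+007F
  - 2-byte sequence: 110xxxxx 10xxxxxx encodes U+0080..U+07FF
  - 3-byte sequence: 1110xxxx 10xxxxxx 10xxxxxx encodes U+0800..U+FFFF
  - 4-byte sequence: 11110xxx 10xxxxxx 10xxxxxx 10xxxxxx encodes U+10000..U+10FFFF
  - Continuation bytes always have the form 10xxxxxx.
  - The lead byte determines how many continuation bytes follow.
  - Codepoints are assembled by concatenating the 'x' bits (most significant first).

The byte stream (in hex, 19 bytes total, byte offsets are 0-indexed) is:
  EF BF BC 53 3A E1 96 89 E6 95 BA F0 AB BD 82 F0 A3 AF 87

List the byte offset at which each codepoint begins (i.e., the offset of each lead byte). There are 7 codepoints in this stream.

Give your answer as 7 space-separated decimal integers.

Byte[0]=EF: 3-byte lead, need 2 cont bytes. acc=0xF
Byte[1]=BF: continuation. acc=(acc<<6)|0x3F=0x3FF
Byte[2]=BC: continuation. acc=(acc<<6)|0x3C=0xFFFC
Completed: cp=U+FFFC (starts at byte 0)
Byte[3]=53: 1-byte ASCII. cp=U+0053
Byte[4]=3A: 1-byte ASCII. cp=U+003A
Byte[5]=E1: 3-byte lead, need 2 cont bytes. acc=0x1
Byte[6]=96: continuation. acc=(acc<<6)|0x16=0x56
Byte[7]=89: continuation. acc=(acc<<6)|0x09=0x1589
Completed: cp=U+1589 (starts at byte 5)
Byte[8]=E6: 3-byte lead, need 2 cont bytes. acc=0x6
Byte[9]=95: continuation. acc=(acc<<6)|0x15=0x195
Byte[10]=BA: continuation. acc=(acc<<6)|0x3A=0x657A
Completed: cp=U+657A (starts at byte 8)
Byte[11]=F0: 4-byte lead, need 3 cont bytes. acc=0x0
Byte[12]=AB: continuation. acc=(acc<<6)|0x2B=0x2B
Byte[13]=BD: continuation. acc=(acc<<6)|0x3D=0xAFD
Byte[14]=82: continuation. acc=(acc<<6)|0x02=0x2BF42
Completed: cp=U+2BF42 (starts at byte 11)
Byte[15]=F0: 4-byte lead, need 3 cont bytes. acc=0x0
Byte[16]=A3: continuation. acc=(acc<<6)|0x23=0x23
Byte[17]=AF: continuation. acc=(acc<<6)|0x2F=0x8EF
Byte[18]=87: continuation. acc=(acc<<6)|0x07=0x23BC7
Completed: cp=U+23BC7 (starts at byte 15)

Answer: 0 3 4 5 8 11 15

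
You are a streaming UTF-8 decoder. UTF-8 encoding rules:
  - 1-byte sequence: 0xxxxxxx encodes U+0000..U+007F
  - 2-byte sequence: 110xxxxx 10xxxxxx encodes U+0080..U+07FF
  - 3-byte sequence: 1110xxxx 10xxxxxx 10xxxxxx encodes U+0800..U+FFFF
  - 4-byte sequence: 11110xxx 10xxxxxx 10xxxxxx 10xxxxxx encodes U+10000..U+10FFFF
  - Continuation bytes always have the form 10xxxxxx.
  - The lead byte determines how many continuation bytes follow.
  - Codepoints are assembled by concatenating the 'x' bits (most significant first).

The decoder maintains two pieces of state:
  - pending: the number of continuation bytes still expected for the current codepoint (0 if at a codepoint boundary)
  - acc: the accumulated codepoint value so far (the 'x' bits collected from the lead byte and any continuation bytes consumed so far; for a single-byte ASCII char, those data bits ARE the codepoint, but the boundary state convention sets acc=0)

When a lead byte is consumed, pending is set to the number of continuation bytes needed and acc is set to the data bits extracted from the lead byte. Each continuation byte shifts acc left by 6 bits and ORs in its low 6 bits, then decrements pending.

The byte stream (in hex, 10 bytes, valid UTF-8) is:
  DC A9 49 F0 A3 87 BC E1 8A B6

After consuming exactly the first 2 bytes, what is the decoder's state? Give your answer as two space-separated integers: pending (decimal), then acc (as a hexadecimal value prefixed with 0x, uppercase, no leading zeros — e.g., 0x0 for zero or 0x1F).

Byte[0]=DC: 2-byte lead. pending=1, acc=0x1C
Byte[1]=A9: continuation. acc=(acc<<6)|0x29=0x729, pending=0

Answer: 0 0x729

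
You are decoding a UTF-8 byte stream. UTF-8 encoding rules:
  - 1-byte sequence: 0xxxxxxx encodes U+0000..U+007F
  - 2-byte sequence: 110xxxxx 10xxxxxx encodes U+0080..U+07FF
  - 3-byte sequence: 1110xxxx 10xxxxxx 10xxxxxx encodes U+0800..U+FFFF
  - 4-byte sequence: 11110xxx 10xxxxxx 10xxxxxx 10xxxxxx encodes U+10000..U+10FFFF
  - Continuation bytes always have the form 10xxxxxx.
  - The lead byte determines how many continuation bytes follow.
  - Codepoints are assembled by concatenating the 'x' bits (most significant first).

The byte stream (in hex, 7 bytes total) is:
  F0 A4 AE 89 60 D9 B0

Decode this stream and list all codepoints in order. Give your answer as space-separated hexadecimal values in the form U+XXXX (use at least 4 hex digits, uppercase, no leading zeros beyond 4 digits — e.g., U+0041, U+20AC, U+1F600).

Byte[0]=F0: 4-byte lead, need 3 cont bytes. acc=0x0
Byte[1]=A4: continuation. acc=(acc<<6)|0x24=0x24
Byte[2]=AE: continuation. acc=(acc<<6)|0x2E=0x92E
Byte[3]=89: continuation. acc=(acc<<6)|0x09=0x24B89
Completed: cp=U+24B89 (starts at byte 0)
Byte[4]=60: 1-byte ASCII. cp=U+0060
Byte[5]=D9: 2-byte lead, need 1 cont bytes. acc=0x19
Byte[6]=B0: continuation. acc=(acc<<6)|0x30=0x670
Completed: cp=U+0670 (starts at byte 5)

Answer: U+24B89 U+0060 U+0670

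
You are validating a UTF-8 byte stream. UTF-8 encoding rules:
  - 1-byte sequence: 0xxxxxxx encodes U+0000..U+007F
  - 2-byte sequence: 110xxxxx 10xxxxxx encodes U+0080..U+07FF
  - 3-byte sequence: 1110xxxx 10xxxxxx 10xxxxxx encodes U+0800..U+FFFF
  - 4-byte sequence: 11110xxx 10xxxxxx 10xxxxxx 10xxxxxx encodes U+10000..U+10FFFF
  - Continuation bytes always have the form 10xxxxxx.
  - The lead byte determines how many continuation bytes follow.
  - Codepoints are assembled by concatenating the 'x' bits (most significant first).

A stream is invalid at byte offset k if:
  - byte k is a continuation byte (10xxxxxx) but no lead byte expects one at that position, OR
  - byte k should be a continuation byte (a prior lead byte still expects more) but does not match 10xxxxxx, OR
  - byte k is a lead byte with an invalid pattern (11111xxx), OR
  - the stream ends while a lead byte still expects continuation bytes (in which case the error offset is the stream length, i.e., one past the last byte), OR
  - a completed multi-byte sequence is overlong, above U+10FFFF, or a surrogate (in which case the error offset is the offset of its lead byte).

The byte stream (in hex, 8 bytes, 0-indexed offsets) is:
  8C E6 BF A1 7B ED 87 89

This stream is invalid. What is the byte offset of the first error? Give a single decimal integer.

Answer: 0

Derivation:
Byte[0]=8C: INVALID lead byte (not 0xxx/110x/1110/11110)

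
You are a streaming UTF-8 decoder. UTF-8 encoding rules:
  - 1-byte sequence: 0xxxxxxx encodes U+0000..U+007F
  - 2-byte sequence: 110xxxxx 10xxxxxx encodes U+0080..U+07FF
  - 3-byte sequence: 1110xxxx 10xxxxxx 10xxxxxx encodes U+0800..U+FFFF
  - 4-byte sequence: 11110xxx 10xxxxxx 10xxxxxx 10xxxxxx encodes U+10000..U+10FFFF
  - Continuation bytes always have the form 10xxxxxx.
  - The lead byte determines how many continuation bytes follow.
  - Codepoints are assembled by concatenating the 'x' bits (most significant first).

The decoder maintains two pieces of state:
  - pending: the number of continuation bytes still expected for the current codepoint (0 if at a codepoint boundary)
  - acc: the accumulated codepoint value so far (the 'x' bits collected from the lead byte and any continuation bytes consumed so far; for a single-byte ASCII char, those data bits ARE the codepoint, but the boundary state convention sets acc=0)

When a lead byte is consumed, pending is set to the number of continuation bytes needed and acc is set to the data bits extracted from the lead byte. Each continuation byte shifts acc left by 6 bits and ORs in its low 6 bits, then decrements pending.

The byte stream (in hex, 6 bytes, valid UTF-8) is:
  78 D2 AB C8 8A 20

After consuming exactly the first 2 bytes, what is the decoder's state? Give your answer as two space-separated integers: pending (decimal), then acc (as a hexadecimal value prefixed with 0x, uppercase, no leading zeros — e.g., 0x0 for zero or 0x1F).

Byte[0]=78: 1-byte. pending=0, acc=0x0
Byte[1]=D2: 2-byte lead. pending=1, acc=0x12

Answer: 1 0x12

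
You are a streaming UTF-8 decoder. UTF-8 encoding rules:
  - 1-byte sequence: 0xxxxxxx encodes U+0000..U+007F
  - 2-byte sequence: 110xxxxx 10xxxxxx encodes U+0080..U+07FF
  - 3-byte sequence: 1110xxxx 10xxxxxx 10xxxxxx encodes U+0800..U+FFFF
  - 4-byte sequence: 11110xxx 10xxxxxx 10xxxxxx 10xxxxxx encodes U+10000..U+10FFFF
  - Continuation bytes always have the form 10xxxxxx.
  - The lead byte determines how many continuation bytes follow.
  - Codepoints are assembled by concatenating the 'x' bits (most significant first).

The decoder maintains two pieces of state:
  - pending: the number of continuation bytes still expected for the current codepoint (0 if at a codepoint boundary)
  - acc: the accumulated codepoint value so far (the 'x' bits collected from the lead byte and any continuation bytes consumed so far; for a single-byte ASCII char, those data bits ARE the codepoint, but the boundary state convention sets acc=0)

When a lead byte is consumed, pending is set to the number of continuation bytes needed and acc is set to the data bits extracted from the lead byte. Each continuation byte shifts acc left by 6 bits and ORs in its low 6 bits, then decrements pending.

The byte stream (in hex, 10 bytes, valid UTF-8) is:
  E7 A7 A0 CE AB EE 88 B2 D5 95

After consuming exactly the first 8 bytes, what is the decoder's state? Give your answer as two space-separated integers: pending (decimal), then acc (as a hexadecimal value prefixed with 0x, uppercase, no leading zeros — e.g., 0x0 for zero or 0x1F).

Answer: 0 0xE232

Derivation:
Byte[0]=E7: 3-byte lead. pending=2, acc=0x7
Byte[1]=A7: continuation. acc=(acc<<6)|0x27=0x1E7, pending=1
Byte[2]=A0: continuation. acc=(acc<<6)|0x20=0x79E0, pending=0
Byte[3]=CE: 2-byte lead. pending=1, acc=0xE
Byte[4]=AB: continuation. acc=(acc<<6)|0x2B=0x3AB, pending=0
Byte[5]=EE: 3-byte lead. pending=2, acc=0xE
Byte[6]=88: continuation. acc=(acc<<6)|0x08=0x388, pending=1
Byte[7]=B2: continuation. acc=(acc<<6)|0x32=0xE232, pending=0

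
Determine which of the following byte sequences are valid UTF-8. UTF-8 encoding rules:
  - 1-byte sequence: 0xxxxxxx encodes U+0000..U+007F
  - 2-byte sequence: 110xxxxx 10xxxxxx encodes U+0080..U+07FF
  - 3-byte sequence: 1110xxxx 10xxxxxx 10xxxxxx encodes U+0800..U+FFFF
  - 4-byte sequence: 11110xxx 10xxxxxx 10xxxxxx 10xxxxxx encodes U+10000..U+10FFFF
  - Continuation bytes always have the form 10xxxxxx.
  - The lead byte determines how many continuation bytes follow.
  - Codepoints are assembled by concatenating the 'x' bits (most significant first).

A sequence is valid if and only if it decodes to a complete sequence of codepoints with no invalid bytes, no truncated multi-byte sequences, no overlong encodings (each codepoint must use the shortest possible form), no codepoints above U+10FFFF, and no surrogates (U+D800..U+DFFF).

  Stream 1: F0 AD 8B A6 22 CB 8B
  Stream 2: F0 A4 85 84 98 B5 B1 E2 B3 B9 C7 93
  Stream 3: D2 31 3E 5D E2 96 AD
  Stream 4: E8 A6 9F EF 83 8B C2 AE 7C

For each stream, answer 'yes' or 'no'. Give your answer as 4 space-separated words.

Stream 1: decodes cleanly. VALID
Stream 2: error at byte offset 4. INVALID
Stream 3: error at byte offset 1. INVALID
Stream 4: decodes cleanly. VALID

Answer: yes no no yes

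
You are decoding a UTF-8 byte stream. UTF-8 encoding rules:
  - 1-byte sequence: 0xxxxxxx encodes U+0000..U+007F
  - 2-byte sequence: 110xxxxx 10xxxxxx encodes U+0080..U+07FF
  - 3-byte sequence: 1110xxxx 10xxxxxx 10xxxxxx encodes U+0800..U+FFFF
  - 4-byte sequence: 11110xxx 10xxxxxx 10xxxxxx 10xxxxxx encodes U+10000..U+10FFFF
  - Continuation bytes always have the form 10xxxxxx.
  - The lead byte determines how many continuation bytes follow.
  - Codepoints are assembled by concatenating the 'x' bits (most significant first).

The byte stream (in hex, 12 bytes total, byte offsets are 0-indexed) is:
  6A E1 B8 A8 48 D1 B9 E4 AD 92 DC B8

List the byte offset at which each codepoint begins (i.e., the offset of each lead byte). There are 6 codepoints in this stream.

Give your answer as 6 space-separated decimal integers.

Answer: 0 1 4 5 7 10

Derivation:
Byte[0]=6A: 1-byte ASCII. cp=U+006A
Byte[1]=E1: 3-byte lead, need 2 cont bytes. acc=0x1
Byte[2]=B8: continuation. acc=(acc<<6)|0x38=0x78
Byte[3]=A8: continuation. acc=(acc<<6)|0x28=0x1E28
Completed: cp=U+1E28 (starts at byte 1)
Byte[4]=48: 1-byte ASCII. cp=U+0048
Byte[5]=D1: 2-byte lead, need 1 cont bytes. acc=0x11
Byte[6]=B9: continuation. acc=(acc<<6)|0x39=0x479
Completed: cp=U+0479 (starts at byte 5)
Byte[7]=E4: 3-byte lead, need 2 cont bytes. acc=0x4
Byte[8]=AD: continuation. acc=(acc<<6)|0x2D=0x12D
Byte[9]=92: continuation. acc=(acc<<6)|0x12=0x4B52
Completed: cp=U+4B52 (starts at byte 7)
Byte[10]=DC: 2-byte lead, need 1 cont bytes. acc=0x1C
Byte[11]=B8: continuation. acc=(acc<<6)|0x38=0x738
Completed: cp=U+0738 (starts at byte 10)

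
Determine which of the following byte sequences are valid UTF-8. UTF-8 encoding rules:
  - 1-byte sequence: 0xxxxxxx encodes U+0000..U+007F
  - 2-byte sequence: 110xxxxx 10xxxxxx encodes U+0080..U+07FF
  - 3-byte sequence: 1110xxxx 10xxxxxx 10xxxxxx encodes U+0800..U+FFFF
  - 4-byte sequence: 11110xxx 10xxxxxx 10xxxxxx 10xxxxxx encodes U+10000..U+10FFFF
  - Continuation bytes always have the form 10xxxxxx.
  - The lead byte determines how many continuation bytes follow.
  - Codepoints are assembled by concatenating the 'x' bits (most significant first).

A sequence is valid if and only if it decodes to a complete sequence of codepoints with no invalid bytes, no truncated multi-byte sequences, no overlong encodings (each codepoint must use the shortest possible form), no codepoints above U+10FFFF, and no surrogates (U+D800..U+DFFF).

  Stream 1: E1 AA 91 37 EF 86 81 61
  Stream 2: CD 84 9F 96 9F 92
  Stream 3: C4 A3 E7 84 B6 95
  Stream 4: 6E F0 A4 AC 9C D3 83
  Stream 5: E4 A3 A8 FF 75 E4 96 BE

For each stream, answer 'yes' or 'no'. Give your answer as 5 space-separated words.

Answer: yes no no yes no

Derivation:
Stream 1: decodes cleanly. VALID
Stream 2: error at byte offset 2. INVALID
Stream 3: error at byte offset 5. INVALID
Stream 4: decodes cleanly. VALID
Stream 5: error at byte offset 3. INVALID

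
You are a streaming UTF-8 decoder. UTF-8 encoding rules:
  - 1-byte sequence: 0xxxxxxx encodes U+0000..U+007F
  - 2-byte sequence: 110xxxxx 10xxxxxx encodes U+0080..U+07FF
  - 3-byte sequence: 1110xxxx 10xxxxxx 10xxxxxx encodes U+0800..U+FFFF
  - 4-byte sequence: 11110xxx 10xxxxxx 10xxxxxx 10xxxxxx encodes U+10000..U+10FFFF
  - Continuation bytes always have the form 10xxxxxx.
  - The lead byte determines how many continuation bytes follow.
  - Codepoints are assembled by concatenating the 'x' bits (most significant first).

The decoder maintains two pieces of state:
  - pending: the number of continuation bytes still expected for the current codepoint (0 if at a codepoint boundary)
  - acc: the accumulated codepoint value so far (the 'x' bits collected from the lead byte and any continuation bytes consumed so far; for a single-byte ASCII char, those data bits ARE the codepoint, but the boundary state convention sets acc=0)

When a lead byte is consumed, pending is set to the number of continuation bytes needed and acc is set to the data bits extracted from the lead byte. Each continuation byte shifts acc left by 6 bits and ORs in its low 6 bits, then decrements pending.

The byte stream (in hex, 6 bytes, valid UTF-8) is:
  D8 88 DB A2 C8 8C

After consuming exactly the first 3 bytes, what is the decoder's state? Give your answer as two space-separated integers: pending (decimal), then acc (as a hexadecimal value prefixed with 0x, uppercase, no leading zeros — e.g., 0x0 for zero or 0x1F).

Answer: 1 0x1B

Derivation:
Byte[0]=D8: 2-byte lead. pending=1, acc=0x18
Byte[1]=88: continuation. acc=(acc<<6)|0x08=0x608, pending=0
Byte[2]=DB: 2-byte lead. pending=1, acc=0x1B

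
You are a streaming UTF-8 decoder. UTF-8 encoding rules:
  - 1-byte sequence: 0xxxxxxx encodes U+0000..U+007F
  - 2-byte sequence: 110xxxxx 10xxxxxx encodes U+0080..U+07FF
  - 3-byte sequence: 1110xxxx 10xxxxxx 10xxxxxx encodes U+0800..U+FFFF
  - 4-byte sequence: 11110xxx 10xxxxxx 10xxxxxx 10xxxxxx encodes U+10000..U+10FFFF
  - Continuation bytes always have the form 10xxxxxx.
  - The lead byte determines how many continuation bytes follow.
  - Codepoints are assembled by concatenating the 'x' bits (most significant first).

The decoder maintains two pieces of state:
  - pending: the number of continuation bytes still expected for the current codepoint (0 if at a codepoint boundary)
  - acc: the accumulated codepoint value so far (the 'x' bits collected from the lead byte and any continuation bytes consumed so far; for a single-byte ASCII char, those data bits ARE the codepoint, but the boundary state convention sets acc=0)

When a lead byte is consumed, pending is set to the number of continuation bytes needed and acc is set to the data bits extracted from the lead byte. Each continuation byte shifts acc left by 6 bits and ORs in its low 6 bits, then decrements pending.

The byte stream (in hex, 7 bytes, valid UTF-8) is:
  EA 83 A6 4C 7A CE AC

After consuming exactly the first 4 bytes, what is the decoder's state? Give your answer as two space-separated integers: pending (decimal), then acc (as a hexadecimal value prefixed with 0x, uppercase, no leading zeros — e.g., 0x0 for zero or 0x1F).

Answer: 0 0x0

Derivation:
Byte[0]=EA: 3-byte lead. pending=2, acc=0xA
Byte[1]=83: continuation. acc=(acc<<6)|0x03=0x283, pending=1
Byte[2]=A6: continuation. acc=(acc<<6)|0x26=0xA0E6, pending=0
Byte[3]=4C: 1-byte. pending=0, acc=0x0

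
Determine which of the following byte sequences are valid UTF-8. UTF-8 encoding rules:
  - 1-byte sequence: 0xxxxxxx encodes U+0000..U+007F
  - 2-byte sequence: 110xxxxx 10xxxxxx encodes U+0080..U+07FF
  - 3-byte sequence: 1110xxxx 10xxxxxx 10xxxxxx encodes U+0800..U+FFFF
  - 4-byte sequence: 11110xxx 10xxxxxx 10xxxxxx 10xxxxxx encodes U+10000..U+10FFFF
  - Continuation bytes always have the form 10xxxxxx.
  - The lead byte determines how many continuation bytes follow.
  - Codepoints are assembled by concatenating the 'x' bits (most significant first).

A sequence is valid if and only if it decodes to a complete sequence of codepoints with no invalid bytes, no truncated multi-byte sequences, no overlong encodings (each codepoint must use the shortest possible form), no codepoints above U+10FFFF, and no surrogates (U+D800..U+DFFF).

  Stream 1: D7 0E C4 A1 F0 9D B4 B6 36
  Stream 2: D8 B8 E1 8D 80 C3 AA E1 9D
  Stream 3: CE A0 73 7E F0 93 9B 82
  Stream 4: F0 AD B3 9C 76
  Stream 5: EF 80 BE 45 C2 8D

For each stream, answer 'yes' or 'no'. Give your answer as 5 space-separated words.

Stream 1: error at byte offset 1. INVALID
Stream 2: error at byte offset 9. INVALID
Stream 3: decodes cleanly. VALID
Stream 4: decodes cleanly. VALID
Stream 5: decodes cleanly. VALID

Answer: no no yes yes yes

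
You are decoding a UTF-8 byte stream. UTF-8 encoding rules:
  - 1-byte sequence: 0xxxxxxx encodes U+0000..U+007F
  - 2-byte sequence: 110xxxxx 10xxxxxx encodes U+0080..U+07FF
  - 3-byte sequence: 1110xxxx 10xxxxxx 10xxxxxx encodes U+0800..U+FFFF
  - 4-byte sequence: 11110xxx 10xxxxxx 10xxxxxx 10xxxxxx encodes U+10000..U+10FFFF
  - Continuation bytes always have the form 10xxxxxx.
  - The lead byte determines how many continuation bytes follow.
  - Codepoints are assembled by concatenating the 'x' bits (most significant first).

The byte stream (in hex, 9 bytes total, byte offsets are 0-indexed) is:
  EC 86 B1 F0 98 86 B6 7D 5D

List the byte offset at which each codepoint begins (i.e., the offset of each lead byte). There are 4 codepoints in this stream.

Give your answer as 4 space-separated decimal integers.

Answer: 0 3 7 8

Derivation:
Byte[0]=EC: 3-byte lead, need 2 cont bytes. acc=0xC
Byte[1]=86: continuation. acc=(acc<<6)|0x06=0x306
Byte[2]=B1: continuation. acc=(acc<<6)|0x31=0xC1B1
Completed: cp=U+C1B1 (starts at byte 0)
Byte[3]=F0: 4-byte lead, need 3 cont bytes. acc=0x0
Byte[4]=98: continuation. acc=(acc<<6)|0x18=0x18
Byte[5]=86: continuation. acc=(acc<<6)|0x06=0x606
Byte[6]=B6: continuation. acc=(acc<<6)|0x36=0x181B6
Completed: cp=U+181B6 (starts at byte 3)
Byte[7]=7D: 1-byte ASCII. cp=U+007D
Byte[8]=5D: 1-byte ASCII. cp=U+005D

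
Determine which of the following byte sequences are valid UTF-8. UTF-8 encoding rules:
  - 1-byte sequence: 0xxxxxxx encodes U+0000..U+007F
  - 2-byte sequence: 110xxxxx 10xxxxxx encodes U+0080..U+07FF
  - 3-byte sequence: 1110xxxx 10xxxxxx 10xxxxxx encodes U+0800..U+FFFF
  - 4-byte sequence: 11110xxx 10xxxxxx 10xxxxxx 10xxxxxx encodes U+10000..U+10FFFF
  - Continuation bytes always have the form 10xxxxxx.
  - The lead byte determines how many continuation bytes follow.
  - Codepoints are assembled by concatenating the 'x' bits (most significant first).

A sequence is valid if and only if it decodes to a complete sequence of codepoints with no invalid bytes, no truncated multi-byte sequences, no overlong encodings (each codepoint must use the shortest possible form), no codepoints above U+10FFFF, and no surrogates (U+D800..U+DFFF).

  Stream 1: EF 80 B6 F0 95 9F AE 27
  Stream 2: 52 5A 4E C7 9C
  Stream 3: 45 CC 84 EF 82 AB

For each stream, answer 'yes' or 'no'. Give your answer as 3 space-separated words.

Stream 1: decodes cleanly. VALID
Stream 2: decodes cleanly. VALID
Stream 3: decodes cleanly. VALID

Answer: yes yes yes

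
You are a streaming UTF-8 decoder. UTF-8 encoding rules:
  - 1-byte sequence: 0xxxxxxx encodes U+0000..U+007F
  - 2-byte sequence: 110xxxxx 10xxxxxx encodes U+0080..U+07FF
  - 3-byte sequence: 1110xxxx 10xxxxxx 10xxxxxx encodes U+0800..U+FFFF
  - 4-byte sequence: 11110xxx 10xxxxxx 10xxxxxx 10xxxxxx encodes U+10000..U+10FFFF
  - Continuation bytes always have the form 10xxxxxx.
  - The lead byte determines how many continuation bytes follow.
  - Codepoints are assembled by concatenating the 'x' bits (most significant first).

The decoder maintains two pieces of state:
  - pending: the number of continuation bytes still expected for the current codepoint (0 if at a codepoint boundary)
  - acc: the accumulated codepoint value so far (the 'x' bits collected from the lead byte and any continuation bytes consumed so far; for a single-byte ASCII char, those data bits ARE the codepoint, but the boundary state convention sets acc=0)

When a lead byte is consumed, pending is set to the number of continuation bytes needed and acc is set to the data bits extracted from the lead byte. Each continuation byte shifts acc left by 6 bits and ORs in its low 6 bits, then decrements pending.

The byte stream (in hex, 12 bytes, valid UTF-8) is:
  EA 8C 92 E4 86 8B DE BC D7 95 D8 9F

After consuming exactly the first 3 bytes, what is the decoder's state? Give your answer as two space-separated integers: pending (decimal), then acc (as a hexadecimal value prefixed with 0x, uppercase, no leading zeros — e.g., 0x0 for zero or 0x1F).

Answer: 0 0xA312

Derivation:
Byte[0]=EA: 3-byte lead. pending=2, acc=0xA
Byte[1]=8C: continuation. acc=(acc<<6)|0x0C=0x28C, pending=1
Byte[2]=92: continuation. acc=(acc<<6)|0x12=0xA312, pending=0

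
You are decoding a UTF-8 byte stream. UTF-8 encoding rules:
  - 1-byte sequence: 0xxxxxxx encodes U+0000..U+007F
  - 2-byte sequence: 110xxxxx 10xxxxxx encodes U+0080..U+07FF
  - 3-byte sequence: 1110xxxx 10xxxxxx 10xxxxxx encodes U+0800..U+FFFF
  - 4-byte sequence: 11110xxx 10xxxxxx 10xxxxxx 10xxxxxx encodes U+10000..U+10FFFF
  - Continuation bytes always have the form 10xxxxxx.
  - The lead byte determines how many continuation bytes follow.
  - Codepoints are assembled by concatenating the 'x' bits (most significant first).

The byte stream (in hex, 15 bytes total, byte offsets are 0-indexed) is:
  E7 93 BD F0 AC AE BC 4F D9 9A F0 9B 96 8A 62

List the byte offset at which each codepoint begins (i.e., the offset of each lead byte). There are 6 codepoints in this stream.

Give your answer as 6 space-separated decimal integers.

Byte[0]=E7: 3-byte lead, need 2 cont bytes. acc=0x7
Byte[1]=93: continuation. acc=(acc<<6)|0x13=0x1D3
Byte[2]=BD: continuation. acc=(acc<<6)|0x3D=0x74FD
Completed: cp=U+74FD (starts at byte 0)
Byte[3]=F0: 4-byte lead, need 3 cont bytes. acc=0x0
Byte[4]=AC: continuation. acc=(acc<<6)|0x2C=0x2C
Byte[5]=AE: continuation. acc=(acc<<6)|0x2E=0xB2E
Byte[6]=BC: continuation. acc=(acc<<6)|0x3C=0x2CBBC
Completed: cp=U+2CBBC (starts at byte 3)
Byte[7]=4F: 1-byte ASCII. cp=U+004F
Byte[8]=D9: 2-byte lead, need 1 cont bytes. acc=0x19
Byte[9]=9A: continuation. acc=(acc<<6)|0x1A=0x65A
Completed: cp=U+065A (starts at byte 8)
Byte[10]=F0: 4-byte lead, need 3 cont bytes. acc=0x0
Byte[11]=9B: continuation. acc=(acc<<6)|0x1B=0x1B
Byte[12]=96: continuation. acc=(acc<<6)|0x16=0x6D6
Byte[13]=8A: continuation. acc=(acc<<6)|0x0A=0x1B58A
Completed: cp=U+1B58A (starts at byte 10)
Byte[14]=62: 1-byte ASCII. cp=U+0062

Answer: 0 3 7 8 10 14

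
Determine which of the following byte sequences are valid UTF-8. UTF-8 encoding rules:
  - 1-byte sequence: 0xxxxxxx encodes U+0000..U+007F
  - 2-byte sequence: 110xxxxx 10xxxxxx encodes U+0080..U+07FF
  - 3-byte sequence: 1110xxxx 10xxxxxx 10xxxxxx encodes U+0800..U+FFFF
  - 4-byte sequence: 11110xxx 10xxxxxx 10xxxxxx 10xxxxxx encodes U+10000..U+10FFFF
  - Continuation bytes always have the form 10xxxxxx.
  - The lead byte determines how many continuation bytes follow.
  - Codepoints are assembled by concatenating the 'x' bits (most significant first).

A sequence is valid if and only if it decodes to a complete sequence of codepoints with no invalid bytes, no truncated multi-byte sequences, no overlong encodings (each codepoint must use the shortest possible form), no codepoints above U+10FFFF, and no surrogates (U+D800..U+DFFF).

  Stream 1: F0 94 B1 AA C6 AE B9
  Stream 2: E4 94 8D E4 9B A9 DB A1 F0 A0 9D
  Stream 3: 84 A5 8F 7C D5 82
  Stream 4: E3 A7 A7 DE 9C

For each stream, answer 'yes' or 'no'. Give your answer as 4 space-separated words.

Answer: no no no yes

Derivation:
Stream 1: error at byte offset 6. INVALID
Stream 2: error at byte offset 11. INVALID
Stream 3: error at byte offset 0. INVALID
Stream 4: decodes cleanly. VALID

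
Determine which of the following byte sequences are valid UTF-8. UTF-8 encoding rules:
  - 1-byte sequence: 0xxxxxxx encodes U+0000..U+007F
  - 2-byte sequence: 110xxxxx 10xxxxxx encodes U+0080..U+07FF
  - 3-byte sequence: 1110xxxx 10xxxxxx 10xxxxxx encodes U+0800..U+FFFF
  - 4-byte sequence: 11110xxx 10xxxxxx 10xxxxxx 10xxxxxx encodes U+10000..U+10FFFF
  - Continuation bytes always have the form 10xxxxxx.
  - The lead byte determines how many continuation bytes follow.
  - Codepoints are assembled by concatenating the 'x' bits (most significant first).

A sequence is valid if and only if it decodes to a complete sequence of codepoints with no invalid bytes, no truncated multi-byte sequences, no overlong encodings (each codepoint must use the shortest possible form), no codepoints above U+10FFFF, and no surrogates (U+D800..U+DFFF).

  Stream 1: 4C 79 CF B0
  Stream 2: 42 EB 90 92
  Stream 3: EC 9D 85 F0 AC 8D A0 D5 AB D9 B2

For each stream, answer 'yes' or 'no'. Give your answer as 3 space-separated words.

Answer: yes yes yes

Derivation:
Stream 1: decodes cleanly. VALID
Stream 2: decodes cleanly. VALID
Stream 3: decodes cleanly. VALID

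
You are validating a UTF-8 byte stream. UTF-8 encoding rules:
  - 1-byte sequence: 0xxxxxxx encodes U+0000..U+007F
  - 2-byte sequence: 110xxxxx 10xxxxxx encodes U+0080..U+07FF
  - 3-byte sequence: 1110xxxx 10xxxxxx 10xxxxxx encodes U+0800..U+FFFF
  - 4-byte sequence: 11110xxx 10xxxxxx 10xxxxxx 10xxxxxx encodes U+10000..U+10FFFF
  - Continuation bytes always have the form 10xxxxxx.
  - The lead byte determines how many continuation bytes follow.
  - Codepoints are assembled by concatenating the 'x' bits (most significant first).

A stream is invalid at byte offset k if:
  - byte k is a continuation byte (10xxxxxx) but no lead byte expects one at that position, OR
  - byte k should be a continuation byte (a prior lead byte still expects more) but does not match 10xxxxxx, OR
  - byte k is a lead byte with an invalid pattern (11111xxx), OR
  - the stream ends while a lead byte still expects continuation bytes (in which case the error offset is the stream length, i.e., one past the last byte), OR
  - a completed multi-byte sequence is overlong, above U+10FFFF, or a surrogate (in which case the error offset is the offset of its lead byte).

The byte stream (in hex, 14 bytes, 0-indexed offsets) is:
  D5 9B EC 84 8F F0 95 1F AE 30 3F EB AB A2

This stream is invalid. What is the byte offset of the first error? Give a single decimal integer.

Byte[0]=D5: 2-byte lead, need 1 cont bytes. acc=0x15
Byte[1]=9B: continuation. acc=(acc<<6)|0x1B=0x55B
Completed: cp=U+055B (starts at byte 0)
Byte[2]=EC: 3-byte lead, need 2 cont bytes. acc=0xC
Byte[3]=84: continuation. acc=(acc<<6)|0x04=0x304
Byte[4]=8F: continuation. acc=(acc<<6)|0x0F=0xC10F
Completed: cp=U+C10F (starts at byte 2)
Byte[5]=F0: 4-byte lead, need 3 cont bytes. acc=0x0
Byte[6]=95: continuation. acc=(acc<<6)|0x15=0x15
Byte[7]=1F: expected 10xxxxxx continuation. INVALID

Answer: 7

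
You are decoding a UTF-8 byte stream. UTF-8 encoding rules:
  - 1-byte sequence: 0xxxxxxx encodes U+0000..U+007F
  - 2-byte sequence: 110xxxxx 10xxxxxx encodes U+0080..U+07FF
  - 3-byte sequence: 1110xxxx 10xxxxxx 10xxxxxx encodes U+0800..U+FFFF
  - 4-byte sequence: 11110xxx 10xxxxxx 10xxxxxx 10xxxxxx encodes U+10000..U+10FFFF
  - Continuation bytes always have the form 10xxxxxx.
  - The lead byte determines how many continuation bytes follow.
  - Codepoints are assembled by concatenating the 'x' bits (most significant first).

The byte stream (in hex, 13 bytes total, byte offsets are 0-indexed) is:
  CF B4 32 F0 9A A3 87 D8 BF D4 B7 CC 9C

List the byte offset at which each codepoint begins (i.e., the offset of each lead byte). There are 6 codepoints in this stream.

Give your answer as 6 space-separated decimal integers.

Byte[0]=CF: 2-byte lead, need 1 cont bytes. acc=0xF
Byte[1]=B4: continuation. acc=(acc<<6)|0x34=0x3F4
Completed: cp=U+03F4 (starts at byte 0)
Byte[2]=32: 1-byte ASCII. cp=U+0032
Byte[3]=F0: 4-byte lead, need 3 cont bytes. acc=0x0
Byte[4]=9A: continuation. acc=(acc<<6)|0x1A=0x1A
Byte[5]=A3: continuation. acc=(acc<<6)|0x23=0x6A3
Byte[6]=87: continuation. acc=(acc<<6)|0x07=0x1A8C7
Completed: cp=U+1A8C7 (starts at byte 3)
Byte[7]=D8: 2-byte lead, need 1 cont bytes. acc=0x18
Byte[8]=BF: continuation. acc=(acc<<6)|0x3F=0x63F
Completed: cp=U+063F (starts at byte 7)
Byte[9]=D4: 2-byte lead, need 1 cont bytes. acc=0x14
Byte[10]=B7: continuation. acc=(acc<<6)|0x37=0x537
Completed: cp=U+0537 (starts at byte 9)
Byte[11]=CC: 2-byte lead, need 1 cont bytes. acc=0xC
Byte[12]=9C: continuation. acc=(acc<<6)|0x1C=0x31C
Completed: cp=U+031C (starts at byte 11)

Answer: 0 2 3 7 9 11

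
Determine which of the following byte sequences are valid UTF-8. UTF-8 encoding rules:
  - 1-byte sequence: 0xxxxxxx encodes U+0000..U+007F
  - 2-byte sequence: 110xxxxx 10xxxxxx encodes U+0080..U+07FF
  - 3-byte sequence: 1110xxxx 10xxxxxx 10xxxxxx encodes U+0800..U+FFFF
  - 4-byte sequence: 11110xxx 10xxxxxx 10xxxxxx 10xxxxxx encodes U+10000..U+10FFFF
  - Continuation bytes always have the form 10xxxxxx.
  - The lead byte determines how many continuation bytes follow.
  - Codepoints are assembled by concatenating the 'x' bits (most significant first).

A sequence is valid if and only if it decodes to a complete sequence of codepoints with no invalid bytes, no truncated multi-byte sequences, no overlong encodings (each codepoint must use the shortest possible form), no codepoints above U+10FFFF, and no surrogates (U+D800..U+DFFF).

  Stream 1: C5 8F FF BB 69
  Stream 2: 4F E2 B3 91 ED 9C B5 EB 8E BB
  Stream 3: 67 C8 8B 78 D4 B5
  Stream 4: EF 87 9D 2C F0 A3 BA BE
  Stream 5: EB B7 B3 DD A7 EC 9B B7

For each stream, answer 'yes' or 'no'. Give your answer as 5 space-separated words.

Answer: no yes yes yes yes

Derivation:
Stream 1: error at byte offset 2. INVALID
Stream 2: decodes cleanly. VALID
Stream 3: decodes cleanly. VALID
Stream 4: decodes cleanly. VALID
Stream 5: decodes cleanly. VALID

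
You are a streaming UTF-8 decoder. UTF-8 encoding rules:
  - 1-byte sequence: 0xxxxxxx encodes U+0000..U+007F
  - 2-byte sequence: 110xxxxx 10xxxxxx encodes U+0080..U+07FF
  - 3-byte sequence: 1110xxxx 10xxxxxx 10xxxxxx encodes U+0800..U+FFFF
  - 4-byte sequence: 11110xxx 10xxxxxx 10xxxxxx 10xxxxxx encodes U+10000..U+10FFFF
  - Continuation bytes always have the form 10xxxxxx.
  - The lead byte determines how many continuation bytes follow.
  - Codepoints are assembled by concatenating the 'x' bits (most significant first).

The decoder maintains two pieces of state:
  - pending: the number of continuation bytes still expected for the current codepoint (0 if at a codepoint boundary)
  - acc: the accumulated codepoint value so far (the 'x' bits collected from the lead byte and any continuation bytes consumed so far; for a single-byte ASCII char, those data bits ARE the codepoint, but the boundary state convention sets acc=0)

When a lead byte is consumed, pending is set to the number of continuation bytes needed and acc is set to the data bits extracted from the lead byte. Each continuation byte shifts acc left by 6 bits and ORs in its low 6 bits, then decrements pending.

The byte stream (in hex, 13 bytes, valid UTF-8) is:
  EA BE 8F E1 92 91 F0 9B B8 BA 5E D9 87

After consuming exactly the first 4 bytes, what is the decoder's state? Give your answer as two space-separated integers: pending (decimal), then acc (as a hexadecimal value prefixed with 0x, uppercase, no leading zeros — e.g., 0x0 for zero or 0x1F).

Answer: 2 0x1

Derivation:
Byte[0]=EA: 3-byte lead. pending=2, acc=0xA
Byte[1]=BE: continuation. acc=(acc<<6)|0x3E=0x2BE, pending=1
Byte[2]=8F: continuation. acc=(acc<<6)|0x0F=0xAF8F, pending=0
Byte[3]=E1: 3-byte lead. pending=2, acc=0x1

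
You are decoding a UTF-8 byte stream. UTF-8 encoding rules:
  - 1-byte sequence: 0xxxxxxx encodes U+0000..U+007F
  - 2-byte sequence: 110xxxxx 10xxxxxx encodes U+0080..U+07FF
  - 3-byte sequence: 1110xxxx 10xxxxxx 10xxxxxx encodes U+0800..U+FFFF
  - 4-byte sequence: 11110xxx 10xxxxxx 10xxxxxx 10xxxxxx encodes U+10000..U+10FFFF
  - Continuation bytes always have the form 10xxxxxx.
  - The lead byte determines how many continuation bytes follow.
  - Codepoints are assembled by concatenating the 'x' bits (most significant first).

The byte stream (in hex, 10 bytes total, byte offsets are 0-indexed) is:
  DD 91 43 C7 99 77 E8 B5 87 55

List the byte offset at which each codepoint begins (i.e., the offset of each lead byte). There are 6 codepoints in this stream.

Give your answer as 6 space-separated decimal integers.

Answer: 0 2 3 5 6 9

Derivation:
Byte[0]=DD: 2-byte lead, need 1 cont bytes. acc=0x1D
Byte[1]=91: continuation. acc=(acc<<6)|0x11=0x751
Completed: cp=U+0751 (starts at byte 0)
Byte[2]=43: 1-byte ASCII. cp=U+0043
Byte[3]=C7: 2-byte lead, need 1 cont bytes. acc=0x7
Byte[4]=99: continuation. acc=(acc<<6)|0x19=0x1D9
Completed: cp=U+01D9 (starts at byte 3)
Byte[5]=77: 1-byte ASCII. cp=U+0077
Byte[6]=E8: 3-byte lead, need 2 cont bytes. acc=0x8
Byte[7]=B5: continuation. acc=(acc<<6)|0x35=0x235
Byte[8]=87: continuation. acc=(acc<<6)|0x07=0x8D47
Completed: cp=U+8D47 (starts at byte 6)
Byte[9]=55: 1-byte ASCII. cp=U+0055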